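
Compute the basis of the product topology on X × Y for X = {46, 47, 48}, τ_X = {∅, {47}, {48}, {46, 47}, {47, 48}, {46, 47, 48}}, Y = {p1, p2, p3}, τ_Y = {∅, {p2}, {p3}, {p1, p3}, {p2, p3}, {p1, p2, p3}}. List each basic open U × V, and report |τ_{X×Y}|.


Basis B = {∅ × ∅, {47} × {p2}, {47} × {p3}, {48} × {p2}, {48} × {p3}, {46, 47} × {p2}, {46, 47} × {p3}, {47} × {p1, p3}, {47} × {p2, p3}, {47, 48} × {p2}, {47, 48} × {p3}, {48} × {p1, p3}, {48} × {p2, p3}, {46, 47, 48} × {p2}, {46, 47, 48} × {p3}, {47} × {p1, p2, p3}, {48} × {p1, p2, p3}, {46, 47} × {p1, p3}, {46, 47} × {p2, p3}, {47, 48} × {p1, p3}, {47, 48} × {p2, p3}, {46, 47} × {p1, p2, p3}, {46, 47, 48} × {p1, p3}, {46, 47, 48} × {p2, p3}, {47, 48} × {p1, p2, p3}, {46, 47, 48} × {p1, p2, p3}}; |τ_{X×Y}| = 108.

Enumerate products U × V with U ∈ τ_X, V ∈ τ_Y (deduplicated):
  ∅ × ∅ = {} (∅)
  {47} × {p2} = {(47,p2)}
  {47} × {p3} = {(47,p3)}
  {48} × {p2} = {(48,p2)}
  {48} × {p3} = {(48,p3)}
  {46, 47} × {p2} = {(46,p2), (47,p2)}
  {46, 47} × {p3} = {(46,p3), (47,p3)}
  {47} × {p1, p3} = {(47,p1), (47,p3)}
  {47} × {p2, p3} = {(47,p2), (47,p3)}
  {47, 48} × {p2} = {(47,p2), (48,p2)}
  {47, 48} × {p3} = {(47,p3), (48,p3)}
  {48} × {p1, p3} = {(48,p1), (48,p3)}
  {48} × {p2, p3} = {(48,p2), (48,p3)}
  {46, 47, 48} × {p2} = {(46,p2), (47,p2), (48,p2)}
  {46, 47, 48} × {p3} = {(46,p3), (47,p3), (48,p3)}
  {47} × {p1, p2, p3} = {(47,p1), (47,p2), (47,p3)}
  {48} × {p1, p2, p3} = {(48,p1), (48,p2), (48,p3)}
  {46, 47} × {p1, p3} = {(46,p1), (46,p3), (47,p1), (47,p3)}
  {46, 47} × {p2, p3} = {(46,p2), (46,p3), (47,p2), (47,p3)}
  {47, 48} × {p1, p3} = {(47,p1), (47,p3), (48,p1), (48,p3)}
  {47, 48} × {p2, p3} = {(47,p2), (47,p3), (48,p2), (48,p3)}
  {46, 47} × {p1, p2, p3} = {(46,p1), (46,p2), (46,p3), (47,p1), (47,p2), (47,p3)}
  {46, 47, 48} × {p1, p3} = {(46,p1), (46,p3), (47,p1), (47,p3), (48,p1), (48,p3)}
  {46, 47, 48} × {p2, p3} = {(46,p2), (46,p3), (47,p2), (47,p3), (48,p2), (48,p3)}
  {47, 48} × {p1, p2, p3} = {(47,p1), (47,p2), (47,p3), (48,p1), (48,p2), (48,p3)}
  {46, 47, 48} × {p1, p2, p3} = {(46,p1), (46,p2), (46,p3), (47,p1), (47,p2), (47,p3), (48,p1), (48,p2), (48,p3)}
These 26 distinct sets form the basis B.
Close under arbitrary unions to get τ_{X×Y}; counting gives |τ_{X×Y}| = 108.


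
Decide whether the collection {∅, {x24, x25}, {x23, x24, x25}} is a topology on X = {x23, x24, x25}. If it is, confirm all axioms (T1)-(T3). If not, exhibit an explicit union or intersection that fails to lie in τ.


τ IS a topology on X.

Axiom (T1): ∅ ∈ τ? Yes; X ∈ τ? Yes.
Axiom (T2/T3): check pairwise unions and intersections of members of τ.
All pairwise intersections and unions checked — each lies in τ. Therefore τ satisfies (T1), (T2), (T3): it IS a topology on X.


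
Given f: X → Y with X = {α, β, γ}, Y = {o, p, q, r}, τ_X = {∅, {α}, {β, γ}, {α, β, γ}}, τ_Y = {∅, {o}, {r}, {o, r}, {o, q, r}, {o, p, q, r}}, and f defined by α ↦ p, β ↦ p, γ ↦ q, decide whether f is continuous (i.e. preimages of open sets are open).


f is NOT continuous.

Compute f^{-1}(U) for each U ∈ τ_Y:
  U = ∅: f^{-1}(U) = ∅ ∈ τ_X ✓.
  U = {o}: f^{-1}(U) = ∅ ∈ τ_X ✓.
  U = {r}: f^{-1}(U) = ∅ ∈ τ_X ✓.
  U = {o, r}: f^{-1}(U) = ∅ ∈ τ_X ✓.
  U = {o, q, r}: f^{-1}(U) = {γ} ∉ τ_X ✗.
  U = {o, p, q, r}: f^{-1}(U) = {α, β, γ} ∈ τ_X ✓.
Found U = {o, q, r} with f^{-1}(U) = {γ} not in τ_X. Therefore f is NOT continuous.


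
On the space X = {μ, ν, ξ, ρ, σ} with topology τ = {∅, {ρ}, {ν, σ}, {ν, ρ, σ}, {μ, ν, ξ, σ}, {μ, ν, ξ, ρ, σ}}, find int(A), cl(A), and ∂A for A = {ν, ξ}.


int(A) = ∅, cl(A) = {μ, ν, ξ, σ}, ∂A = {μ, ν, ξ, σ}.

Closed sets in (X, τ) are complements of opens:
  closed(X, τ) = {∅, {ρ}, {μ, ξ}, {μ, ξ, ρ}, {μ, ν, ξ, σ}, {μ, ν, ξ, ρ, σ}}.
int(A) = ⋃ {U ∈ τ : U ⊆ A}. Opens contained in A: ∅.
Taking the union of these: int(A) = ∅.
cl(A) = ⋂ {C closed : A ⊆ C}. Closed sets containing A: {μ, ν, ξ, σ}, {μ, ν, ξ, ρ, σ}.
Intersecting these: cl(A) = {μ, ν, ξ, σ}.
∂A = cl(A) ∖ int(A) = {μ, ν, ξ, σ} ∖ ∅ = {μ, ν, ξ, σ}.


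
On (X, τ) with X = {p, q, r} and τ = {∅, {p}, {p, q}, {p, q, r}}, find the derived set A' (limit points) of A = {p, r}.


A' = {q, r}

For each x ∈ X, list the open sets U ∈ τ with x ∈ U, then check whether U ∩ (A ∖ {x}) ≠ ∅ for every such U.
  x = p: open {p} ∋ x has {p} ∩ (A ∖ {p}) = ∅, so x is NOT a limit point.
  x = q: opens ∋ x are {p, q}, {p, q, r}; each meets A ∖ {q}, so x IS a limit point.
  x = r: opens ∋ x are {p, q, r}; each meets A ∖ {r}, so x IS a limit point.
Collecting: A' = {q, r}.


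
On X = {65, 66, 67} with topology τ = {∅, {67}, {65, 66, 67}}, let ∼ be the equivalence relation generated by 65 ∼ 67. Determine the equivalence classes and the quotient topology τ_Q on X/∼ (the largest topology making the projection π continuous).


X/∼ = {[65=67], [66]}; |τ_Q| = 2.

Equivalence classes: [65=67], [66].
Quotient map π: X → X/∼ sends 65 ↦ [65=67], 66 ↦ [66], 67 ↦ [65=67].
For each subset V ⊆ X/∼, compute π^{-1}(V) ⊆ X and check whether π^{-1}(V) ∈ τ. V is open in τ_Q iff π^{-1}(V) ∈ τ.
  V = {}: π^{-1}(V) = ∅ ∈ τ ✓.
  V = {[65=67]}: π^{-1}(V) = {65, 67} ∉ τ ✗.
  V = {[66]}: π^{-1}(V) = {66} ∉ τ ✗.
  V = {[65=67], [66]}: π^{-1}(V) = {65, 66, 67} ∈ τ ✓.
Open sets in the quotient: τ_Q = {{}, {[65=67], [66]}} (2 elements).


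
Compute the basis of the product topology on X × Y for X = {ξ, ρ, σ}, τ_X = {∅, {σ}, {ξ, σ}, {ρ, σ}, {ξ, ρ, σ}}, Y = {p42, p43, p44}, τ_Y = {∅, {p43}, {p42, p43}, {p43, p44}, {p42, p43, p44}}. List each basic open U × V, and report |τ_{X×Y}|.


Basis B = {∅ × ∅, {σ} × {p43}, {ξ, σ} × {p43}, {ρ, σ} × {p43}, {σ} × {p42, p43}, {σ} × {p43, p44}, {ξ, ρ, σ} × {p43}, {σ} × {p42, p43, p44}, {ξ, σ} × {p42, p43}, {ξ, σ} × {p43, p44}, {ρ, σ} × {p42, p43}, {ρ, σ} × {p43, p44}, {ξ, σ} × {p42, p43, p44}, {ξ, ρ, σ} × {p42, p43}, {ξ, ρ, σ} × {p43, p44}, {ρ, σ} × {p42, p43, p44}, {ξ, ρ, σ} × {p42, p43, p44}}; |τ_{X×Y}| = 48.

Enumerate products U × V with U ∈ τ_X, V ∈ τ_Y (deduplicated):
  ∅ × ∅ = {} (∅)
  {σ} × {p43} = {(σ,p43)}
  {ξ, σ} × {p43} = {(ξ,p43), (σ,p43)}
  {ρ, σ} × {p43} = {(ρ,p43), (σ,p43)}
  {σ} × {p42, p43} = {(σ,p42), (σ,p43)}
  {σ} × {p43, p44} = {(σ,p43), (σ,p44)}
  {ξ, ρ, σ} × {p43} = {(ξ,p43), (ρ,p43), (σ,p43)}
  {σ} × {p42, p43, p44} = {(σ,p42), (σ,p43), (σ,p44)}
  {ξ, σ} × {p42, p43} = {(ξ,p42), (ξ,p43), (σ,p42), (σ,p43)}
  {ξ, σ} × {p43, p44} = {(ξ,p43), (ξ,p44), (σ,p43), (σ,p44)}
  {ρ, σ} × {p42, p43} = {(ρ,p42), (ρ,p43), (σ,p42), (σ,p43)}
  {ρ, σ} × {p43, p44} = {(ρ,p43), (ρ,p44), (σ,p43), (σ,p44)}
  {ξ, σ} × {p42, p43, p44} = {(ξ,p42), (ξ,p43), (ξ,p44), (σ,p42), (σ,p43), (σ,p44)}
  {ξ, ρ, σ} × {p42, p43} = {(ξ,p42), (ξ,p43), (ρ,p42), (ρ,p43), (σ,p42), (σ,p43)}
  {ξ, ρ, σ} × {p43, p44} = {(ξ,p43), (ξ,p44), (ρ,p43), (ρ,p44), (σ,p43), (σ,p44)}
  {ρ, σ} × {p42, p43, p44} = {(ρ,p42), (ρ,p43), (ρ,p44), (σ,p42), (σ,p43), (σ,p44)}
  {ξ, ρ, σ} × {p42, p43, p44} = {(ξ,p42), (ξ,p43), (ξ,p44), (ρ,p42), (ρ,p43), (ρ,p44), (σ,p42), (σ,p43), (σ,p44)}
These 17 distinct sets form the basis B.
Close under arbitrary unions to get τ_{X×Y}; counting gives |τ_{X×Y}| = 48.


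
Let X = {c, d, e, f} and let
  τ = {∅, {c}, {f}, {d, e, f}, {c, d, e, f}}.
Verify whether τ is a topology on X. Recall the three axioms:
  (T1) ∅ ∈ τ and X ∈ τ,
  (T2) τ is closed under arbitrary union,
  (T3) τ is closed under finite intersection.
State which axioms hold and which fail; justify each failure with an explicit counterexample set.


τ is NOT a topology on X.

Axiom (T1): ∅ ∈ τ? Yes; X ∈ τ? Yes.
Axiom (T2/T3): check pairwise unions and intersections of members of τ.
Counterexample for (T2): {c} ∪ {f} = {c, f} ∉ τ. Therefore τ is NOT a topology.


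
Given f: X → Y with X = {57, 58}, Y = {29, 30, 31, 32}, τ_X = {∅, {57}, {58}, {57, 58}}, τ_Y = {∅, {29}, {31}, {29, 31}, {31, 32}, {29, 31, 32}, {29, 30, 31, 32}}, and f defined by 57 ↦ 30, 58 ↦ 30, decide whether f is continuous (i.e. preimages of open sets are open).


f IS continuous.

Compute f^{-1}(U) for each U ∈ τ_Y:
  U = ∅: f^{-1}(U) = ∅ ∈ τ_X ✓.
  U = {29}: f^{-1}(U) = ∅ ∈ τ_X ✓.
  U = {31}: f^{-1}(U) = ∅ ∈ τ_X ✓.
  U = {29, 31}: f^{-1}(U) = ∅ ∈ τ_X ✓.
  U = {31, 32}: f^{-1}(U) = ∅ ∈ τ_X ✓.
  U = {29, 31, 32}: f^{-1}(U) = ∅ ∈ τ_X ✓.
  U = {29, 30, 31, 32}: f^{-1}(U) = {57, 58} ∈ τ_X ✓.
Every preimage lies in τ_X, so f IS continuous.


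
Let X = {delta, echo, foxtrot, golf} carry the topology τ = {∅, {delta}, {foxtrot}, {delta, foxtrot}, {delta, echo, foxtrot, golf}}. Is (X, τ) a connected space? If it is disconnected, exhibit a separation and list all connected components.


(X, τ) is connected.

Find clopen sets (U ∈ τ with X ∖ U ∈ τ):
  U = ∅, X ∖ U = {delta, echo, foxtrot, golf} — both open, so U is clopen.
  U = {delta, echo, foxtrot, golf}, X ∖ U = ∅ — both open, so U is clopen.
Only trivial clopens (∅ and X) exist, so (X, τ) is connected.
Compute connected components by grouping points that agree on all clopens:
  component: {delta, echo, foxtrot, golf}


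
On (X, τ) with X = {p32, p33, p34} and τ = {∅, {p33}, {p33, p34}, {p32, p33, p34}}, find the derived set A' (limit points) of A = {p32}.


A' = ∅

For each x ∈ X, list the open sets U ∈ τ with x ∈ U, then check whether U ∩ (A ∖ {x}) ≠ ∅ for every such U.
  x = p32: open {p32, p33, p34} ∋ x has {p32, p33, p34} ∩ (A ∖ {p32}) = ∅, so x is NOT a limit point.
  x = p33: open {p33} ∋ x has {p33} ∩ (A ∖ {p33}) = ∅, so x is NOT a limit point.
  x = p34: open {p33, p34} ∋ x has {p33, p34} ∩ (A ∖ {p34}) = ∅, so x is NOT a limit point.
Collecting: A' = ∅.


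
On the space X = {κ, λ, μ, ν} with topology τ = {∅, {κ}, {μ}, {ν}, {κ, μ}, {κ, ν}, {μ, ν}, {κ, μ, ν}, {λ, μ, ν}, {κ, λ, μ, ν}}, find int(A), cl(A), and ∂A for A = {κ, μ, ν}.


int(A) = {κ, μ, ν}, cl(A) = {κ, λ, μ, ν}, ∂A = {λ}.

Closed sets in (X, τ) are complements of opens:
  closed(X, τ) = {∅, {κ}, {λ}, {κ, λ}, {λ, μ}, {λ, ν}, {κ, λ, μ}, {κ, λ, ν}, {λ, μ, ν}, {κ, λ, μ, ν}}.
int(A) = ⋃ {U ∈ τ : U ⊆ A}. Opens contained in A: ∅, {κ}, {μ}, {ν}, {κ, μ}, {κ, ν}, {μ, ν}, {κ, μ, ν}.
Taking the union of these: int(A) = {κ, μ, ν}.
cl(A) = ⋂ {C closed : A ⊆ C}. Closed sets containing A: {κ, λ, μ, ν}.
Intersecting these: cl(A) = {κ, λ, μ, ν}.
∂A = cl(A) ∖ int(A) = {κ, λ, μ, ν} ∖ {κ, μ, ν} = {λ}.


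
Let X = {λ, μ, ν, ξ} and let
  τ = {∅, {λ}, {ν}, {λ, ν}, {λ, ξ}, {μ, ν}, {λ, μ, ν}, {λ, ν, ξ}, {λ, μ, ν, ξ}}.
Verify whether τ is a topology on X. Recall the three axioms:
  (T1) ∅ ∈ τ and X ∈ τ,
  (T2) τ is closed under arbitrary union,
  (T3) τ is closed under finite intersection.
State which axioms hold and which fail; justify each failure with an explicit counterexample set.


τ IS a topology on X.

Axiom (T1): ∅ ∈ τ? Yes; X ∈ τ? Yes.
Axiom (T2/T3): check pairwise unions and intersections of members of τ.
All pairwise intersections and unions checked — each lies in τ. Therefore τ satisfies (T1), (T2), (T3): it IS a topology on X.


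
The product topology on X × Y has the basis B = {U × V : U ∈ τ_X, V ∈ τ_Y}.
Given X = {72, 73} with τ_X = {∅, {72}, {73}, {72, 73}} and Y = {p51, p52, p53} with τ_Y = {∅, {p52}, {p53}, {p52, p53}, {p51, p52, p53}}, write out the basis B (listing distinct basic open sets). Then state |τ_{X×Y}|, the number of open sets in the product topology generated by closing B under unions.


Basis B = {∅ × ∅, {72} × {p52}, {72} × {p53}, {73} × {p52}, {73} × {p53}, {72} × {p52, p53}, {72, 73} × {p52}, {72, 73} × {p53}, {73} × {p52, p53}, {72} × {p51, p52, p53}, {73} × {p51, p52, p53}, {72, 73} × {p52, p53}, {72, 73} × {p51, p52, p53}}; |τ_{X×Y}| = 25.

Enumerate products U × V with U ∈ τ_X, V ∈ τ_Y (deduplicated):
  ∅ × ∅ = {} (∅)
  {72} × {p52} = {(72,p52)}
  {72} × {p53} = {(72,p53)}
  {73} × {p52} = {(73,p52)}
  {73} × {p53} = {(73,p53)}
  {72} × {p52, p53} = {(72,p52), (72,p53)}
  {72, 73} × {p52} = {(72,p52), (73,p52)}
  {72, 73} × {p53} = {(72,p53), (73,p53)}
  {73} × {p52, p53} = {(73,p52), (73,p53)}
  {72} × {p51, p52, p53} = {(72,p51), (72,p52), (72,p53)}
  {73} × {p51, p52, p53} = {(73,p51), (73,p52), (73,p53)}
  {72, 73} × {p52, p53} = {(72,p52), (72,p53), (73,p52), (73,p53)}
  {72, 73} × {p51, p52, p53} = {(72,p51), (72,p52), (72,p53), (73,p51), (73,p52), (73,p53)}
These 13 distinct sets form the basis B.
Close under arbitrary unions to get τ_{X×Y}; counting gives |τ_{X×Y}| = 25.


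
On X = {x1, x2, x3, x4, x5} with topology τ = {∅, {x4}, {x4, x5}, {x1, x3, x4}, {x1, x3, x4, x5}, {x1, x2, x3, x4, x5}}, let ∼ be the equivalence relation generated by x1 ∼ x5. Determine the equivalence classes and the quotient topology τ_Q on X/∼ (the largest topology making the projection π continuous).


X/∼ = {[x1=x5], [x2], [x3], [x4]}; |τ_Q| = 4.

Equivalence classes: [x1=x5], [x2], [x3], [x4].
Quotient map π: X → X/∼ sends x1 ↦ [x1=x5], x2 ↦ [x2], x3 ↦ [x3], x4 ↦ [x4], x5 ↦ [x1=x5].
For each subset V ⊆ X/∼, compute π^{-1}(V) ⊆ X and check whether π^{-1}(V) ∈ τ. V is open in τ_Q iff π^{-1}(V) ∈ τ.
  V = {}: π^{-1}(V) = ∅ ∈ τ ✓.
  V = {[x1=x5]}: π^{-1}(V) = {x1, x5} ∉ τ ✗.
  V = {[x2]}: π^{-1}(V) = {x2} ∉ τ ✗.
  V = {[x1=x5], [x2]}: π^{-1}(V) = {x1, x2, x5} ∉ τ ✗.
  V = {[x3]}: π^{-1}(V) = {x3} ∉ τ ✗.
  V = {[x1=x5], [x3]}: π^{-1}(V) = {x1, x3, x5} ∉ τ ✗.
  V = {[x2], [x3]}: π^{-1}(V) = {x2, x3} ∉ τ ✗.
  V = {[x1=x5], [x2], [x3]}: π^{-1}(V) = {x1, x2, x3, x5} ∉ τ ✗.
  V = {[x4]}: π^{-1}(V) = {x4} ∈ τ ✓.
  V = {[x1=x5], [x4]}: π^{-1}(V) = {x1, x4, x5} ∉ τ ✗.
  V = {[x2], [x4]}: π^{-1}(V) = {x2, x4} ∉ τ ✗.
  V = {[x1=x5], [x2], [x4]}: π^{-1}(V) = {x1, x2, x4, x5} ∉ τ ✗.
  V = {[x3], [x4]}: π^{-1}(V) = {x3, x4} ∉ τ ✗.
  V = {[x1=x5], [x3], [x4]}: π^{-1}(V) = {x1, x3, x4, x5} ∈ τ ✓.
  V = {[x2], [x3], [x4]}: π^{-1}(V) = {x2, x3, x4} ∉ τ ✗.
  V = {[x1=x5], [x2], [x3], [x4]}: π^{-1}(V) = {x1, x2, x3, x4, x5} ∈ τ ✓.
Open sets in the quotient: τ_Q = {{}, {[x4]}, {[x1=x5], [x3], [x4]}, {[x1=x5], [x2], [x3], [x4]}} (4 elements).


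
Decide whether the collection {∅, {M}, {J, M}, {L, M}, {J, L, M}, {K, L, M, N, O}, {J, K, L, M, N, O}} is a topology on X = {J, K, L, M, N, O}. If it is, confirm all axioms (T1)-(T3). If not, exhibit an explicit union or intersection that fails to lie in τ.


τ IS a topology on X.

Axiom (T1): ∅ ∈ τ? Yes; X ∈ τ? Yes.
Axiom (T2/T3): check pairwise unions and intersections of members of τ.
All pairwise intersections and unions checked — each lies in τ. Therefore τ satisfies (T1), (T2), (T3): it IS a topology on X.


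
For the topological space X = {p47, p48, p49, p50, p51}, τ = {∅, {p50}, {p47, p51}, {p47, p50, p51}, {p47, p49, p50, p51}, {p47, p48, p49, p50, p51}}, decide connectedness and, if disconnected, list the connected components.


(X, τ) is connected.

Find clopen sets (U ∈ τ with X ∖ U ∈ τ):
  U = ∅, X ∖ U = {p47, p48, p49, p50, p51} — both open, so U is clopen.
  U = {p47, p48, p49, p50, p51}, X ∖ U = ∅ — both open, so U is clopen.
Only trivial clopens (∅ and X) exist, so (X, τ) is connected.
Compute connected components by grouping points that agree on all clopens:
  component: {p47, p48, p49, p50, p51}


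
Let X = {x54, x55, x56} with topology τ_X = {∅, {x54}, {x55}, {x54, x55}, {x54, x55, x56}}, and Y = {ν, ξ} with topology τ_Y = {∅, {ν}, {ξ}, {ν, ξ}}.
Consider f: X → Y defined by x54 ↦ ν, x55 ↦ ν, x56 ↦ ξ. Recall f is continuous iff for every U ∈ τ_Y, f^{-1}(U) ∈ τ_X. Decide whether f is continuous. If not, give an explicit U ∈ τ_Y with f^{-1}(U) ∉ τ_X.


f is NOT continuous.

Compute f^{-1}(U) for each U ∈ τ_Y:
  U = ∅: f^{-1}(U) = ∅ ∈ τ_X ✓.
  U = {ν}: f^{-1}(U) = {x54, x55} ∈ τ_X ✓.
  U = {ξ}: f^{-1}(U) = {x56} ∉ τ_X ✗.
  U = {ν, ξ}: f^{-1}(U) = {x54, x55, x56} ∈ τ_X ✓.
Found U = {ξ} with f^{-1}(U) = {x56} not in τ_X. Therefore f is NOT continuous.


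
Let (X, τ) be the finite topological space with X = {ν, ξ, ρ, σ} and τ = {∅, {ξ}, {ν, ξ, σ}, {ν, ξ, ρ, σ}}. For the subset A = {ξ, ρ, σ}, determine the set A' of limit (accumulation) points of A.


A' = {ν, ρ, σ}

For each x ∈ X, list the open sets U ∈ τ with x ∈ U, then check whether U ∩ (A ∖ {x}) ≠ ∅ for every such U.
  x = ν: opens ∋ x are {ν, ξ, σ}, {ν, ξ, ρ, σ}; each meets A ∖ {ν}, so x IS a limit point.
  x = ξ: open {ξ} ∋ x has {ξ} ∩ (A ∖ {ξ}) = ∅, so x is NOT a limit point.
  x = ρ: opens ∋ x are {ν, ξ, ρ, σ}; each meets A ∖ {ρ}, so x IS a limit point.
  x = σ: opens ∋ x are {ν, ξ, σ}, {ν, ξ, ρ, σ}; each meets A ∖ {σ}, so x IS a limit point.
Collecting: A' = {ν, ρ, σ}.


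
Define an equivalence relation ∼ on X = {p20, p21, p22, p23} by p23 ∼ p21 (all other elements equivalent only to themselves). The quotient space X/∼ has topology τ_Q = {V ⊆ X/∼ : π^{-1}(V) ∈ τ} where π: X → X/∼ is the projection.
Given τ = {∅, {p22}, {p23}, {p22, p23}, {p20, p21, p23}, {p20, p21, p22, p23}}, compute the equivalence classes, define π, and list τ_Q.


X/∼ = {[p20], [p21=p23], [p22]}; |τ_Q| = 4.

Equivalence classes: [p20], [p21=p23], [p22].
Quotient map π: X → X/∼ sends p20 ↦ [p20], p21 ↦ [p21=p23], p22 ↦ [p22], p23 ↦ [p21=p23].
For each subset V ⊆ X/∼, compute π^{-1}(V) ⊆ X and check whether π^{-1}(V) ∈ τ. V is open in τ_Q iff π^{-1}(V) ∈ τ.
  V = {}: π^{-1}(V) = ∅ ∈ τ ✓.
  V = {[p20]}: π^{-1}(V) = {p20} ∉ τ ✗.
  V = {[p21=p23]}: π^{-1}(V) = {p21, p23} ∉ τ ✗.
  V = {[p20], [p21=p23]}: π^{-1}(V) = {p20, p21, p23} ∈ τ ✓.
  V = {[p22]}: π^{-1}(V) = {p22} ∈ τ ✓.
  V = {[p20], [p22]}: π^{-1}(V) = {p20, p22} ∉ τ ✗.
  V = {[p21=p23], [p22]}: π^{-1}(V) = {p21, p22, p23} ∉ τ ✗.
  V = {[p20], [p21=p23], [p22]}: π^{-1}(V) = {p20, p21, p22, p23} ∈ τ ✓.
Open sets in the quotient: τ_Q = {{}, {[p20], [p21=p23]}, {[p22]}, {[p20], [p21=p23], [p22]}} (4 elements).


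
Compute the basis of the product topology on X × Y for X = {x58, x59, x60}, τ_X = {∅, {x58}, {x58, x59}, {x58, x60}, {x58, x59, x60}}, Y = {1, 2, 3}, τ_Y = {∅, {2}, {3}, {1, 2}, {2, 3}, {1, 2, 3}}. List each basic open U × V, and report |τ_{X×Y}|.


Basis B = {∅ × ∅, {x58} × {2}, {x58} × {3}, {x58} × {1, 2}, {x58} × {2, 3}, {x58, x59} × {2}, {x58, x60} × {2}, {x58, x59} × {3}, {x58, x60} × {3}, {x58} × {1, 2, 3}, {x58, x59, x60} × {2}, {x58, x59, x60} × {3}, {x58, x59} × {1, 2}, {x58, x60} × {1, 2}, {x58, x59} × {2, 3}, {x58, x60} × {2, 3}, {x58, x59} × {1, 2, 3}, {x58, x60} × {1, 2, 3}, {x58, x59, x60} × {1, 2}, {x58, x59, x60} × {2, 3}, {x58, x59, x60} × {1, 2, 3}}; |τ_{X×Y}| = 70.

Enumerate products U × V with U ∈ τ_X, V ∈ τ_Y (deduplicated):
  ∅ × ∅ = {} (∅)
  {x58} × {2} = {(x58,2)}
  {x58} × {3} = {(x58,3)}
  {x58} × {1, 2} = {(x58,1), (x58,2)}
  {x58} × {2, 3} = {(x58,2), (x58,3)}
  {x58, x59} × {2} = {(x58,2), (x59,2)}
  {x58, x60} × {2} = {(x58,2), (x60,2)}
  {x58, x59} × {3} = {(x58,3), (x59,3)}
  {x58, x60} × {3} = {(x58,3), (x60,3)}
  {x58} × {1, 2, 3} = {(x58,1), (x58,2), (x58,3)}
  {x58, x59, x60} × {2} = {(x58,2), (x59,2), (x60,2)}
  {x58, x59, x60} × {3} = {(x58,3), (x59,3), (x60,3)}
  {x58, x59} × {1, 2} = {(x58,1), (x58,2), (x59,1), (x59,2)}
  {x58, x60} × {1, 2} = {(x58,1), (x58,2), (x60,1), (x60,2)}
  {x58, x59} × {2, 3} = {(x58,2), (x58,3), (x59,2), (x59,3)}
  {x58, x60} × {2, 3} = {(x58,2), (x58,3), (x60,2), (x60,3)}
  {x58, x59} × {1, 2, 3} = {(x58,1), (x58,2), (x58,3), (x59,1), (x59,2), (x59,3)}
  {x58, x60} × {1, 2, 3} = {(x58,1), (x58,2), (x58,3), (x60,1), (x60,2), (x60,3)}
  {x58, x59, x60} × {1, 2} = {(x58,1), (x58,2), (x59,1), (x59,2), (x60,1), (x60,2)}
  {x58, x59, x60} × {2, 3} = {(x58,2), (x58,3), (x59,2), (x59,3), (x60,2), (x60,3)}
  {x58, x59, x60} × {1, 2, 3} = {(x58,1), (x58,2), (x58,3), (x59,1), (x59,2), (x59,3), (x60,1), (x60,2), (x60,3)}
These 21 distinct sets form the basis B.
Close under arbitrary unions to get τ_{X×Y}; counting gives |τ_{X×Y}| = 70.


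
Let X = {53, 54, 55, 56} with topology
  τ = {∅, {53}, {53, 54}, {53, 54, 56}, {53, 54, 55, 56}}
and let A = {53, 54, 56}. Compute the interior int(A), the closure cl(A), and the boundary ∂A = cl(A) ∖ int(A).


int(A) = {53, 54, 56}, cl(A) = {53, 54, 55, 56}, ∂A = {55}.

Closed sets in (X, τ) are complements of opens:
  closed(X, τ) = {∅, {55}, {55, 56}, {54, 55, 56}, {53, 54, 55, 56}}.
int(A) = ⋃ {U ∈ τ : U ⊆ A}. Opens contained in A: ∅, {53}, {53, 54}, {53, 54, 56}.
Taking the union of these: int(A) = {53, 54, 56}.
cl(A) = ⋂ {C closed : A ⊆ C}. Closed sets containing A: {53, 54, 55, 56}.
Intersecting these: cl(A) = {53, 54, 55, 56}.
∂A = cl(A) ∖ int(A) = {53, 54, 55, 56} ∖ {53, 54, 56} = {55}.


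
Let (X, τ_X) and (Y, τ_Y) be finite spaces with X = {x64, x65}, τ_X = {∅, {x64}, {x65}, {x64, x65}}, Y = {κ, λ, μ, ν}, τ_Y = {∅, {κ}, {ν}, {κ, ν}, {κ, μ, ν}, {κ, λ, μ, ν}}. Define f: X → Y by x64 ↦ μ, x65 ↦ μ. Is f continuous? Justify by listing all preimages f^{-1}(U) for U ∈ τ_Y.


f IS continuous.

Compute f^{-1}(U) for each U ∈ τ_Y:
  U = ∅: f^{-1}(U) = ∅ ∈ τ_X ✓.
  U = {κ}: f^{-1}(U) = ∅ ∈ τ_X ✓.
  U = {ν}: f^{-1}(U) = ∅ ∈ τ_X ✓.
  U = {κ, ν}: f^{-1}(U) = ∅ ∈ τ_X ✓.
  U = {κ, μ, ν}: f^{-1}(U) = {x64, x65} ∈ τ_X ✓.
  U = {κ, λ, μ, ν}: f^{-1}(U) = {x64, x65} ∈ τ_X ✓.
Every preimage lies in τ_X, so f IS continuous.


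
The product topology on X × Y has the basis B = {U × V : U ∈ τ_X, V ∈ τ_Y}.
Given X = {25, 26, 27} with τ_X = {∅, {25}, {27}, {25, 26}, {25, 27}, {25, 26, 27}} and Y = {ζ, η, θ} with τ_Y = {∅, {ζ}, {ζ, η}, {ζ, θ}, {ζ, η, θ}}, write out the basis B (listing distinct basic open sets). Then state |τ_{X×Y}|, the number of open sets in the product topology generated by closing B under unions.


Basis B = {∅ × ∅, {25} × {ζ}, {27} × {ζ}, {25} × {ζ, η}, {25} × {ζ, θ}, {25, 26} × {ζ}, {25, 27} × {ζ}, {27} × {ζ, η}, {27} × {ζ, θ}, {25} × {ζ, η, θ}, {25, 26, 27} × {ζ}, {27} × {ζ, η, θ}, {25, 26} × {ζ, η}, {25, 27} × {ζ, η}, {25, 26} × {ζ, θ}, {25, 27} × {ζ, θ}, {25, 26} × {ζ, η, θ}, {25, 27} × {ζ, η, θ}, {25, 26, 27} × {ζ, η}, {25, 26, 27} × {ζ, θ}, {25, 26, 27} × {ζ, η, θ}}; |τ_{X×Y}| = 70.

Enumerate products U × V with U ∈ τ_X, V ∈ τ_Y (deduplicated):
  ∅ × ∅ = {} (∅)
  {25} × {ζ} = {(25,ζ)}
  {27} × {ζ} = {(27,ζ)}
  {25} × {ζ, η} = {(25,ζ), (25,η)}
  {25} × {ζ, θ} = {(25,ζ), (25,θ)}
  {25, 26} × {ζ} = {(25,ζ), (26,ζ)}
  {25, 27} × {ζ} = {(25,ζ), (27,ζ)}
  {27} × {ζ, η} = {(27,ζ), (27,η)}
  {27} × {ζ, θ} = {(27,ζ), (27,θ)}
  {25} × {ζ, η, θ} = {(25,ζ), (25,η), (25,θ)}
  {25, 26, 27} × {ζ} = {(25,ζ), (26,ζ), (27,ζ)}
  {27} × {ζ, η, θ} = {(27,ζ), (27,η), (27,θ)}
  {25, 26} × {ζ, η} = {(25,ζ), (25,η), (26,ζ), (26,η)}
  {25, 27} × {ζ, η} = {(25,ζ), (25,η), (27,ζ), (27,η)}
  {25, 26} × {ζ, θ} = {(25,ζ), (25,θ), (26,ζ), (26,θ)}
  {25, 27} × {ζ, θ} = {(25,ζ), (25,θ), (27,ζ), (27,θ)}
  {25, 26} × {ζ, η, θ} = {(25,ζ), (25,η), (25,θ), (26,ζ), (26,η), (26,θ)}
  {25, 27} × {ζ, η, θ} = {(25,ζ), (25,η), (25,θ), (27,ζ), (27,η), (27,θ)}
  {25, 26, 27} × {ζ, η} = {(25,ζ), (25,η), (26,ζ), (26,η), (27,ζ), (27,η)}
  {25, 26, 27} × {ζ, θ} = {(25,ζ), (25,θ), (26,ζ), (26,θ), (27,ζ), (27,θ)}
  {25, 26, 27} × {ζ, η, θ} = {(25,ζ), (25,η), (25,θ), (26,ζ), (26,η), (26,θ), (27,ζ), (27,η), (27,θ)}
These 21 distinct sets form the basis B.
Close under arbitrary unions to get τ_{X×Y}; counting gives |τ_{X×Y}| = 70.


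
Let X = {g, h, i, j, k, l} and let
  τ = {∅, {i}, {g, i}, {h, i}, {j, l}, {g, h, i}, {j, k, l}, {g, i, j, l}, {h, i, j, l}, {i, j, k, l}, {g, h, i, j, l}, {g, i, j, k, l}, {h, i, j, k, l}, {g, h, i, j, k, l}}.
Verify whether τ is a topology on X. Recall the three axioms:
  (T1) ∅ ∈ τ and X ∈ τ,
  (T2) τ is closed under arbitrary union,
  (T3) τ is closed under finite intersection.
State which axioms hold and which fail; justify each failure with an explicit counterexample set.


τ is NOT a topology on X.

Axiom (T1): ∅ ∈ τ? Yes; X ∈ τ? Yes.
Axiom (T2/T3): check pairwise unions and intersections of members of τ.
Counterexample for (T2): {i} ∪ {j, l} = {i, j, l} ∉ τ. Therefore τ is NOT a topology.


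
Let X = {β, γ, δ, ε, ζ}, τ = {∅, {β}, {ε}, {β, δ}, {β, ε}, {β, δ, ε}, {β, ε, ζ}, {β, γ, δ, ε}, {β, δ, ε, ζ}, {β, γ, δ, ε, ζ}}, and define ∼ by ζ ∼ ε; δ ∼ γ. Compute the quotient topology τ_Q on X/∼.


X/∼ = {[β], [γ=δ], [ε=ζ]}; |τ_Q| = 4.

Equivalence classes: [β], [γ=δ], [ε=ζ].
Quotient map π: X → X/∼ sends β ↦ [β], γ ↦ [γ=δ], δ ↦ [γ=δ], ε ↦ [ε=ζ], ζ ↦ [ε=ζ].
For each subset V ⊆ X/∼, compute π^{-1}(V) ⊆ X and check whether π^{-1}(V) ∈ τ. V is open in τ_Q iff π^{-1}(V) ∈ τ.
  V = {}: π^{-1}(V) = ∅ ∈ τ ✓.
  V = {[β]}: π^{-1}(V) = {β} ∈ τ ✓.
  V = {[γ=δ]}: π^{-1}(V) = {γ, δ} ∉ τ ✗.
  V = {[β], [γ=δ]}: π^{-1}(V) = {β, γ, δ} ∉ τ ✗.
  V = {[ε=ζ]}: π^{-1}(V) = {ε, ζ} ∉ τ ✗.
  V = {[β], [ε=ζ]}: π^{-1}(V) = {β, ε, ζ} ∈ τ ✓.
  V = {[γ=δ], [ε=ζ]}: π^{-1}(V) = {γ, δ, ε, ζ} ∉ τ ✗.
  V = {[β], [γ=δ], [ε=ζ]}: π^{-1}(V) = {β, γ, δ, ε, ζ} ∈ τ ✓.
Open sets in the quotient: τ_Q = {{}, {[β]}, {[β], [ε=ζ]}, {[β], [γ=δ], [ε=ζ]}} (4 elements).


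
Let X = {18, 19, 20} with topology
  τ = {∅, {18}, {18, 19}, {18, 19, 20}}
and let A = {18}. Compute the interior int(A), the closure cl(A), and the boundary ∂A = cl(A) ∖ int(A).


int(A) = {18}, cl(A) = {18, 19, 20}, ∂A = {19, 20}.

Closed sets in (X, τ) are complements of opens:
  closed(X, τ) = {∅, {20}, {19, 20}, {18, 19, 20}}.
int(A) = ⋃ {U ∈ τ : U ⊆ A}. Opens contained in A: ∅, {18}.
Taking the union of these: int(A) = {18}.
cl(A) = ⋂ {C closed : A ⊆ C}. Closed sets containing A: {18, 19, 20}.
Intersecting these: cl(A) = {18, 19, 20}.
∂A = cl(A) ∖ int(A) = {18, 19, 20} ∖ {18} = {19, 20}.


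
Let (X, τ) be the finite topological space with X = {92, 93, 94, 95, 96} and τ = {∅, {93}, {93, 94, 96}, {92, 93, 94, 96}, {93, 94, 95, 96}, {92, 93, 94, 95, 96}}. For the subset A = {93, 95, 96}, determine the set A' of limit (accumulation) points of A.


A' = {92, 94, 95, 96}

For each x ∈ X, list the open sets U ∈ τ with x ∈ U, then check whether U ∩ (A ∖ {x}) ≠ ∅ for every such U.
  x = 92: opens ∋ x are {92, 93, 94, 96}, {92, 93, 94, 95, 96}; each meets A ∖ {92}, so x IS a limit point.
  x = 93: open {93} ∋ x has {93} ∩ (A ∖ {93}) = ∅, so x is NOT a limit point.
  x = 94: opens ∋ x are {93, 94, 96}, {92, 93, 94, 96}, {93, 94, 95, 96}, {92, 93, 94, 95, 96}; each meets A ∖ {94}, so x IS a limit point.
  x = 95: opens ∋ x are {93, 94, 95, 96}, {92, 93, 94, 95, 96}; each meets A ∖ {95}, so x IS a limit point.
  x = 96: opens ∋ x are {93, 94, 96}, {92, 93, 94, 96}, {93, 94, 95, 96}, {92, 93, 94, 95, 96}; each meets A ∖ {96}, so x IS a limit point.
Collecting: A' = {92, 94, 95, 96}.


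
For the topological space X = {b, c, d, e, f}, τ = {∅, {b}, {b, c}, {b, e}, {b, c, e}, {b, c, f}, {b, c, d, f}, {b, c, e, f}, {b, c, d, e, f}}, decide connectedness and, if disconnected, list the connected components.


(X, τ) is connected.

Find clopen sets (U ∈ τ with X ∖ U ∈ τ):
  U = ∅, X ∖ U = {b, c, d, e, f} — both open, so U is clopen.
  U = {b, c, d, e, f}, X ∖ U = ∅ — both open, so U is clopen.
Only trivial clopens (∅ and X) exist, so (X, τ) is connected.
Compute connected components by grouping points that agree on all clopens:
  component: {b, c, d, e, f}


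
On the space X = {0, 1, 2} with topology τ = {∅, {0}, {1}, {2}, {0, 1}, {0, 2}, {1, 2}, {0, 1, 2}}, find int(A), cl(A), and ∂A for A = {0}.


int(A) = {0}, cl(A) = {0}, ∂A = ∅.

Closed sets in (X, τ) are complements of opens:
  closed(X, τ) = {∅, {0}, {1}, {2}, {0, 1}, {0, 2}, {1, 2}, {0, 1, 2}}.
int(A) = ⋃ {U ∈ τ : U ⊆ A}. Opens contained in A: ∅, {0}.
Taking the union of these: int(A) = {0}.
cl(A) = ⋂ {C closed : A ⊆ C}. Closed sets containing A: {0}, {0, 1}, {0, 2}, {0, 1, 2}.
Intersecting these: cl(A) = {0}.
∂A = cl(A) ∖ int(A) = {0} ∖ {0} = ∅.


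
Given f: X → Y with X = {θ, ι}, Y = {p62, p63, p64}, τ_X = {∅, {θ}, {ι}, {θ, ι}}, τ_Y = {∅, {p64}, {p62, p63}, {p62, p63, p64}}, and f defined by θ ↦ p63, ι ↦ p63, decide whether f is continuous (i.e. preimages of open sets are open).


f IS continuous.

Compute f^{-1}(U) for each U ∈ τ_Y:
  U = ∅: f^{-1}(U) = ∅ ∈ τ_X ✓.
  U = {p64}: f^{-1}(U) = ∅ ∈ τ_X ✓.
  U = {p62, p63}: f^{-1}(U) = {θ, ι} ∈ τ_X ✓.
  U = {p62, p63, p64}: f^{-1}(U) = {θ, ι} ∈ τ_X ✓.
Every preimage lies in τ_X, so f IS continuous.


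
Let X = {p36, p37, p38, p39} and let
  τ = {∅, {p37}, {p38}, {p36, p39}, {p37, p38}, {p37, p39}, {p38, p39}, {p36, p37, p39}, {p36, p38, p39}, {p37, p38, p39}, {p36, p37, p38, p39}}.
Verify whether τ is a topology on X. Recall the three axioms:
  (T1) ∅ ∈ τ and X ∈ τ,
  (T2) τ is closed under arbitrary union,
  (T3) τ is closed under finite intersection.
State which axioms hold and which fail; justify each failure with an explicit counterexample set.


τ is NOT a topology on X.

Axiom (T1): ∅ ∈ τ? Yes; X ∈ τ? Yes.
Axiom (T2/T3): check pairwise unions and intersections of members of τ.
Counterexample for (T3): {p36, p39} ∩ {p37, p39} = {p39} ∉ τ. Therefore τ is NOT a topology.


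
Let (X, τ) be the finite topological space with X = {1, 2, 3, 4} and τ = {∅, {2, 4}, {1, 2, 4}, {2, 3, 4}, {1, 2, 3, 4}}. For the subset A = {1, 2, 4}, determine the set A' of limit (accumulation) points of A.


A' = {1, 2, 3, 4}

For each x ∈ X, list the open sets U ∈ τ with x ∈ U, then check whether U ∩ (A ∖ {x}) ≠ ∅ for every such U.
  x = 1: opens ∋ x are {1, 2, 4}, {1, 2, 3, 4}; each meets A ∖ {1}, so x IS a limit point.
  x = 2: opens ∋ x are {2, 4}, {1, 2, 4}, {2, 3, 4}, {1, 2, 3, 4}; each meets A ∖ {2}, so x IS a limit point.
  x = 3: opens ∋ x are {2, 3, 4}, {1, 2, 3, 4}; each meets A ∖ {3}, so x IS a limit point.
  x = 4: opens ∋ x are {2, 4}, {1, 2, 4}, {2, 3, 4}, {1, 2, 3, 4}; each meets A ∖ {4}, so x IS a limit point.
Collecting: A' = {1, 2, 3, 4}.


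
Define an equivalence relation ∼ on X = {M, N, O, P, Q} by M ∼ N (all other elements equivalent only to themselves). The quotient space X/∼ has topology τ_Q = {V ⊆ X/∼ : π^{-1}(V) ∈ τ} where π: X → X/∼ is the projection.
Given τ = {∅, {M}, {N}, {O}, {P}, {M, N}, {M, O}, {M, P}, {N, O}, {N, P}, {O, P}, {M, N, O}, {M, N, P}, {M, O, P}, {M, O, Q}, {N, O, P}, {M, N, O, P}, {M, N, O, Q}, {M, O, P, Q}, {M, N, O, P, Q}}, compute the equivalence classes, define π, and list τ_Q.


X/∼ = {[M=N], [O], [P], [Q]}; |τ_Q| = 10.

Equivalence classes: [M=N], [O], [P], [Q].
Quotient map π: X → X/∼ sends M ↦ [M=N], N ↦ [M=N], O ↦ [O], P ↦ [P], Q ↦ [Q].
For each subset V ⊆ X/∼, compute π^{-1}(V) ⊆ X and check whether π^{-1}(V) ∈ τ. V is open in τ_Q iff π^{-1}(V) ∈ τ.
  V = {}: π^{-1}(V) = ∅ ∈ τ ✓.
  V = {[M=N]}: π^{-1}(V) = {M, N} ∈ τ ✓.
  V = {[O]}: π^{-1}(V) = {O} ∈ τ ✓.
  V = {[M=N], [O]}: π^{-1}(V) = {M, N, O} ∈ τ ✓.
  V = {[P]}: π^{-1}(V) = {P} ∈ τ ✓.
  V = {[M=N], [P]}: π^{-1}(V) = {M, N, P} ∈ τ ✓.
  V = {[O], [P]}: π^{-1}(V) = {O, P} ∈ τ ✓.
  V = {[M=N], [O], [P]}: π^{-1}(V) = {M, N, O, P} ∈ τ ✓.
  V = {[Q]}: π^{-1}(V) = {Q} ∉ τ ✗.
  V = {[M=N], [Q]}: π^{-1}(V) = {M, N, Q} ∉ τ ✗.
  V = {[O], [Q]}: π^{-1}(V) = {O, Q} ∉ τ ✗.
  V = {[M=N], [O], [Q]}: π^{-1}(V) = {M, N, O, Q} ∈ τ ✓.
  V = {[P], [Q]}: π^{-1}(V) = {P, Q} ∉ τ ✗.
  V = {[M=N], [P], [Q]}: π^{-1}(V) = {M, N, P, Q} ∉ τ ✗.
  V = {[O], [P], [Q]}: π^{-1}(V) = {O, P, Q} ∉ τ ✗.
  V = {[M=N], [O], [P], [Q]}: π^{-1}(V) = {M, N, O, P, Q} ∈ τ ✓.
Open sets in the quotient: τ_Q = {{}, {[M=N]}, {[O]}, {[M=N], [O]}, {[P]}, {[M=N], [P]}, {[O], [P]}, {[M=N], [O], [P]}, {[M=N], [O], [Q]}, {[M=N], [O], [P], [Q]}} (10 elements).


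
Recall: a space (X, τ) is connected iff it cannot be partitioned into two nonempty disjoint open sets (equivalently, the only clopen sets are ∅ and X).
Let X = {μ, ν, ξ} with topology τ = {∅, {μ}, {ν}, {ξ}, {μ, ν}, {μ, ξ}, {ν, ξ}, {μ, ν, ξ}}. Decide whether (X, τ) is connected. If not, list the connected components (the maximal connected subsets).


(X, τ) is disconnected; components = [{μ}, {ν}, {ξ}].

Find clopen sets (U ∈ τ with X ∖ U ∈ τ):
  U = ∅, X ∖ U = {μ, ν, ξ} — both open, so U is clopen.
  U = {μ}, X ∖ U = {ν, ξ} — both open, so U is clopen.
  U = {ν}, X ∖ U = {μ, ξ} — both open, so U is clopen.
  U = {ξ}, X ∖ U = {μ, ν} — both open, so U is clopen.
  U = {μ, ν}, X ∖ U = {ξ} — both open, so U is clopen.
  U = {μ, ξ}, X ∖ U = {ν} — both open, so U is clopen.
  U = {ν, ξ}, X ∖ U = {μ} — both open, so U is clopen.
  U = {μ, ν, ξ}, X ∖ U = ∅ — both open, so U is clopen.
Nontrivial clopen(s) exist: e.g. {μ, ξ}. So (X, τ) is disconnected.
Compute connected components by grouping points that agree on all clopens:
  component: {μ}
  component: {ν}
  component: {ξ}


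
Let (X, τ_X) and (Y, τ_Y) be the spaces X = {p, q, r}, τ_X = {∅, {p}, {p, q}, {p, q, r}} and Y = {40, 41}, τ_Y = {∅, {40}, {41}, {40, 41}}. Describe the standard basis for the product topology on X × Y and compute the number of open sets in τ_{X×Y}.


Basis B = {∅ × ∅, {p} × {40}, {p} × {41}, {p} × {40, 41}, {p, q} × {40}, {p, q} × {41}, {p, q, r} × {40}, {p, q, r} × {41}, {p, q} × {40, 41}, {p, q, r} × {40, 41}}; |τ_{X×Y}| = 16.

Enumerate products U × V with U ∈ τ_X, V ∈ τ_Y (deduplicated):
  ∅ × ∅ = {} (∅)
  {p} × {40} = {(p,40)}
  {p} × {41} = {(p,41)}
  {p} × {40, 41} = {(p,40), (p,41)}
  {p, q} × {40} = {(p,40), (q,40)}
  {p, q} × {41} = {(p,41), (q,41)}
  {p, q, r} × {40} = {(p,40), (q,40), (r,40)}
  {p, q, r} × {41} = {(p,41), (q,41), (r,41)}
  {p, q} × {40, 41} = {(p,40), (p,41), (q,40), (q,41)}
  {p, q, r} × {40, 41} = {(p,40), (p,41), (q,40), (q,41), (r,40), (r,41)}
These 10 distinct sets form the basis B.
Close under arbitrary unions to get τ_{X×Y}; counting gives |τ_{X×Y}| = 16.


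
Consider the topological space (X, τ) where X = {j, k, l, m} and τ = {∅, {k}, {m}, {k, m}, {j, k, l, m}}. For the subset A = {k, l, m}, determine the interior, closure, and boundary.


int(A) = {k, m}, cl(A) = {j, k, l, m}, ∂A = {j, l}.

Closed sets in (X, τ) are complements of opens:
  closed(X, τ) = {∅, {j, l}, {j, k, l}, {j, l, m}, {j, k, l, m}}.
int(A) = ⋃ {U ∈ τ : U ⊆ A}. Opens contained in A: ∅, {k}, {m}, {k, m}.
Taking the union of these: int(A) = {k, m}.
cl(A) = ⋂ {C closed : A ⊆ C}. Closed sets containing A: {j, k, l, m}.
Intersecting these: cl(A) = {j, k, l, m}.
∂A = cl(A) ∖ int(A) = {j, k, l, m} ∖ {k, m} = {j, l}.


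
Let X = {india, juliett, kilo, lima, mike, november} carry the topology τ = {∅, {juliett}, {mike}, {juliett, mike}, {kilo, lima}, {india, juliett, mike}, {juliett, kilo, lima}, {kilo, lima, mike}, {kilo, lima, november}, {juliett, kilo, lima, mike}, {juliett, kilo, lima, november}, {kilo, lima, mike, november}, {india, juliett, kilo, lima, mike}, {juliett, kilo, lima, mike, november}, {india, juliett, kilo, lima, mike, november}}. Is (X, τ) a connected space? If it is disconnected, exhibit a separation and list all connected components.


(X, τ) is disconnected; components = [{india, juliett, mike}, {kilo, lima, november}].

Find clopen sets (U ∈ τ with X ∖ U ∈ τ):
  U = ∅, X ∖ U = {india, juliett, kilo, lima, mike, november} — both open, so U is clopen.
  U = {india, juliett, mike}, X ∖ U = {kilo, lima, november} — both open, so U is clopen.
  U = {kilo, lima, november}, X ∖ U = {india, juliett, mike} — both open, so U is clopen.
  U = {india, juliett, kilo, lima, mike, november}, X ∖ U = ∅ — both open, so U is clopen.
Nontrivial clopen(s) exist: e.g. {kilo, lima, november}. So (X, τ) is disconnected.
Compute connected components by grouping points that agree on all clopens:
  component: {india, juliett, mike}
  component: {kilo, lima, november}


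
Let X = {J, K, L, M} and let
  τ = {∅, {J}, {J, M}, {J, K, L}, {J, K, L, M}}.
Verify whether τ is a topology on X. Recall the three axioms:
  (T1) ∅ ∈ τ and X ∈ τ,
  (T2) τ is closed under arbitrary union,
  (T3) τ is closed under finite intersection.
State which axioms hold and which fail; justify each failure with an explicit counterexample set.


τ IS a topology on X.

Axiom (T1): ∅ ∈ τ? Yes; X ∈ τ? Yes.
Axiom (T2/T3): check pairwise unions and intersections of members of τ.
All pairwise intersections and unions checked — each lies in τ. Therefore τ satisfies (T1), (T2), (T3): it IS a topology on X.


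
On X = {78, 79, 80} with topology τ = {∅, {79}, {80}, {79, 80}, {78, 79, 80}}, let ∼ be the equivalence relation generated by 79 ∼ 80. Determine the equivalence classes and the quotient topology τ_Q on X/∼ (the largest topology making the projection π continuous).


X/∼ = {[78], [79=80]}; |τ_Q| = 3.

Equivalence classes: [78], [79=80].
Quotient map π: X → X/∼ sends 78 ↦ [78], 79 ↦ [79=80], 80 ↦ [79=80].
For each subset V ⊆ X/∼, compute π^{-1}(V) ⊆ X and check whether π^{-1}(V) ∈ τ. V is open in τ_Q iff π^{-1}(V) ∈ τ.
  V = {}: π^{-1}(V) = ∅ ∈ τ ✓.
  V = {[78]}: π^{-1}(V) = {78} ∉ τ ✗.
  V = {[79=80]}: π^{-1}(V) = {79, 80} ∈ τ ✓.
  V = {[78], [79=80]}: π^{-1}(V) = {78, 79, 80} ∈ τ ✓.
Open sets in the quotient: τ_Q = {{}, {[79=80]}, {[78], [79=80]}} (3 elements).


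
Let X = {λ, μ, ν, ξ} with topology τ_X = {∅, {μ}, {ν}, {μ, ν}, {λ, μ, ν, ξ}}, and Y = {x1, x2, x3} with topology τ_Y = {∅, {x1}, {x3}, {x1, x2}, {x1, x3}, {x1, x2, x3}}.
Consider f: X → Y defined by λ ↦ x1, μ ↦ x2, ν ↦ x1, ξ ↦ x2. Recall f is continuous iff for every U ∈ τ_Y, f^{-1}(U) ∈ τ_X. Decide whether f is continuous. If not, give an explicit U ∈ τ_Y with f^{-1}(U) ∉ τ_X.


f is NOT continuous.

Compute f^{-1}(U) for each U ∈ τ_Y:
  U = ∅: f^{-1}(U) = ∅ ∈ τ_X ✓.
  U = {x1}: f^{-1}(U) = {λ, ν} ∉ τ_X ✗.
  U = {x3}: f^{-1}(U) = ∅ ∈ τ_X ✓.
  U = {x1, x2}: f^{-1}(U) = {λ, μ, ν, ξ} ∈ τ_X ✓.
  U = {x1, x3}: f^{-1}(U) = {λ, ν} ∉ τ_X ✗.
  U = {x1, x2, x3}: f^{-1}(U) = {λ, μ, ν, ξ} ∈ τ_X ✓.
Found U = {x1} with f^{-1}(U) = {λ, ν} not in τ_X. Therefore f is NOT continuous.


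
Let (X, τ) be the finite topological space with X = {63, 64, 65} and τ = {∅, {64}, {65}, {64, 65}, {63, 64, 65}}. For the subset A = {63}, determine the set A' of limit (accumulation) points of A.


A' = ∅

For each x ∈ X, list the open sets U ∈ τ with x ∈ U, then check whether U ∩ (A ∖ {x}) ≠ ∅ for every such U.
  x = 63: open {63, 64, 65} ∋ x has {63, 64, 65} ∩ (A ∖ {63}) = ∅, so x is NOT a limit point.
  x = 64: open {64} ∋ x has {64} ∩ (A ∖ {64}) = ∅, so x is NOT a limit point.
  x = 65: open {65} ∋ x has {65} ∩ (A ∖ {65}) = ∅, so x is NOT a limit point.
Collecting: A' = ∅.
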